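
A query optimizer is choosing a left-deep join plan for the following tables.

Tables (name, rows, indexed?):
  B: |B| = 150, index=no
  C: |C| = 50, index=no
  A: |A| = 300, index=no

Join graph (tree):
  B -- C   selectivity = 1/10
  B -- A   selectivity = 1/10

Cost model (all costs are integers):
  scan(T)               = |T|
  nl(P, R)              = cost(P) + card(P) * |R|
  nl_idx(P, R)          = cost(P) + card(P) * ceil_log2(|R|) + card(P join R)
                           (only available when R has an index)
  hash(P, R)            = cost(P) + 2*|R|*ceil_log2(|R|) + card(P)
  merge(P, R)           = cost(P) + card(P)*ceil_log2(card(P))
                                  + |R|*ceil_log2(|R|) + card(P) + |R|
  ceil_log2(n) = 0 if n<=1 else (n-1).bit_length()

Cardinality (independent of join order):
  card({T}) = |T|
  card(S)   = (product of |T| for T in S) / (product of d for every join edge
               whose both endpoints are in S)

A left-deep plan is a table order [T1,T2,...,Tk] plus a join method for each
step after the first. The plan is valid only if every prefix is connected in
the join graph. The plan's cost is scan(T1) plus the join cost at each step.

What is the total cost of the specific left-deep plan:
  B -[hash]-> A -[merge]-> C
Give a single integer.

step 1: scan B: cost=150, card=150
step 2: join A via hash
    card(P join A) = 150*300/(10) = 4500
    cost = 150 + 2*300*9 + 150 = 5700
step 3: join C via merge
    card(P join C) = 4500*50/(10) = 22500
    cost = 5700 + 4500*13 + 50*6 + 4500 + 50 = 69050

69050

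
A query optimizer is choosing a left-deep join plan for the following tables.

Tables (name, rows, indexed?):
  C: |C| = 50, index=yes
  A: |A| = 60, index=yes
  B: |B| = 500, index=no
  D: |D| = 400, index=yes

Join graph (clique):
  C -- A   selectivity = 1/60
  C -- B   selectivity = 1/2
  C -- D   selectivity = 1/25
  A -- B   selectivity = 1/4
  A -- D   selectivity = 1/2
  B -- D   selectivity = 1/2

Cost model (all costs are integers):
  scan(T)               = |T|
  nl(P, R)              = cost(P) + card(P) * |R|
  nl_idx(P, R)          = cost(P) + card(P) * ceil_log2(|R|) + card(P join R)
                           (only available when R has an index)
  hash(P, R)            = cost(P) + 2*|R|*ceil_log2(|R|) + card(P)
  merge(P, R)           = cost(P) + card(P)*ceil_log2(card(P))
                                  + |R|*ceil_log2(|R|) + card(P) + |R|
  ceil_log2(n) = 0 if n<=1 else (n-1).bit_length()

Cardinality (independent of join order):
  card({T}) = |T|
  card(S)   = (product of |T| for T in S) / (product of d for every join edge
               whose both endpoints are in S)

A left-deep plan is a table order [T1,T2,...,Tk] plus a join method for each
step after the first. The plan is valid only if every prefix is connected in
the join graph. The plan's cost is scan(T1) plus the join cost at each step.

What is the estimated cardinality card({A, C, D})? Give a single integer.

400

Tables in S: A(60), C(50), D(400)
Edges inside S: C-A(d=60), C-D(d=25), A-D(d=2)
numerator = 60 * 50 * 400 = 1200000
denominator = 60 * 25 * 2 = 3000
card(S) = 1200000 / 3000 = 400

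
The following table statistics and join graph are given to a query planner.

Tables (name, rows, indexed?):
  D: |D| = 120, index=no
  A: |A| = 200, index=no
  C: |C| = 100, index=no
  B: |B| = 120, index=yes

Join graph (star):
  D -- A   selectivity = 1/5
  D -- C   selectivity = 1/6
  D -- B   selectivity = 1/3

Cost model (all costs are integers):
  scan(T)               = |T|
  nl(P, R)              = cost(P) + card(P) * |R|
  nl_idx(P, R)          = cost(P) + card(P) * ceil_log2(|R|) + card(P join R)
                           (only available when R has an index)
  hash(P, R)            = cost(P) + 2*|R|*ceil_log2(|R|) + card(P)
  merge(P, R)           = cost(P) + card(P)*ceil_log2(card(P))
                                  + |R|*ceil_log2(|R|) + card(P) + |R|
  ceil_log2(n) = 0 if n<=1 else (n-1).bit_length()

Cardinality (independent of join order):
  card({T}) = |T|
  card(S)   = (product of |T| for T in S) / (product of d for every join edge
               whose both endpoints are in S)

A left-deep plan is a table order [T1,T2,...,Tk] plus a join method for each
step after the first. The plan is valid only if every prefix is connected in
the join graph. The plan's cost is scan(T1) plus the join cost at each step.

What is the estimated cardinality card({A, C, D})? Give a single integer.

Tables in S: A(200), C(100), D(120)
Edges inside S: D-A(d=5), D-C(d=6)
numerator = 200 * 100 * 120 = 2400000
denominator = 5 * 6 = 30
card(S) = 2400000 / 30 = 80000

80000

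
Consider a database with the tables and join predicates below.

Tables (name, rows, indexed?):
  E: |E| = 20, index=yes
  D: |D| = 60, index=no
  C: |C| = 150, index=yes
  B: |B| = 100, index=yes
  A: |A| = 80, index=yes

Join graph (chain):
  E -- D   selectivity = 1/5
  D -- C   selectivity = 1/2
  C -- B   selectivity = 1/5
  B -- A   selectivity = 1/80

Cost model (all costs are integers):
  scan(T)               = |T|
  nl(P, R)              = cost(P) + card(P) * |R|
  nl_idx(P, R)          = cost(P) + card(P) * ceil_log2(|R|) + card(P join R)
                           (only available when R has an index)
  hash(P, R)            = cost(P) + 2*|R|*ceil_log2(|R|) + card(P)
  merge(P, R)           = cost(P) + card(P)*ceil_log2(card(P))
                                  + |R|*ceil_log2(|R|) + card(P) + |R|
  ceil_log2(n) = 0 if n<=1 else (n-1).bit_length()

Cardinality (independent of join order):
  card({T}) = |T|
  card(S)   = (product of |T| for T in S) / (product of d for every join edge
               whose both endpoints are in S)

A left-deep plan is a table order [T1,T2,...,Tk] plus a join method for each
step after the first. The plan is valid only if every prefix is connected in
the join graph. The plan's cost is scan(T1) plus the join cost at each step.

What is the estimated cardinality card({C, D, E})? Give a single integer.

Tables in S: C(150), D(60), E(20)
Edges inside S: E-D(d=5), D-C(d=2)
numerator = 150 * 60 * 20 = 180000
denominator = 5 * 2 = 10
card(S) = 180000 / 10 = 18000

18000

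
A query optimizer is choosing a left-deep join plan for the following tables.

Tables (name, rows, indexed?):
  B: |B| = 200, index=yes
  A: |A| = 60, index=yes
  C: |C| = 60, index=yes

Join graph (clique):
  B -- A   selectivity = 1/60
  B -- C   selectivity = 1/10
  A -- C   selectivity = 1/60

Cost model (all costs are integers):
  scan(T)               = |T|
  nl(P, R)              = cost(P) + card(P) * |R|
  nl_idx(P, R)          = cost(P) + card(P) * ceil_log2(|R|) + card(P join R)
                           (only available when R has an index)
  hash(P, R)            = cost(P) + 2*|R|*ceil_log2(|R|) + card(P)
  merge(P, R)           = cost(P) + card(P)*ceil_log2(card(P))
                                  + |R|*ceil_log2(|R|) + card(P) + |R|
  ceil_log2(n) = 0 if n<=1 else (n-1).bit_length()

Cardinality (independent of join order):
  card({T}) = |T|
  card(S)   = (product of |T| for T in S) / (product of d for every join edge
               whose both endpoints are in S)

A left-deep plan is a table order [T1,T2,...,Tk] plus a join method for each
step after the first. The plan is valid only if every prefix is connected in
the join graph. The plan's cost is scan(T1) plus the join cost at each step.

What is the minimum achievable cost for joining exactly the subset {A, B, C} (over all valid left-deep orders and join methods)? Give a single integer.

Selinger DP over subsets of {A,B,C}:
  {B}: scan cost=200, card=200
  {A}: scan cost=60, card=60
  {C}: scan cost=60, card=60
  {AB}: card=200; try (B,nl_idx)→740, (A,hash)→1120, (A,nl_idx)→1600, (B,merge)→2280, (A,merge)→2420, (B,hash)→3320 …(+2); best=740 via (B,nl_idx)
  {BC}: card=1200; try (C,hash)→1120, (B,nl_idx)→1740, (B,merge)→2280, (C,merge)→2420, (C,nl_idx)→2600, (B,hash)→3320 …(+2); best=1120 via (C,hash)
  {AC}: card=60; try (C,nl_idx)→480, (A,nl_idx)→480, (C,hash)→840, (A,hash)→840, (C,merge)→900, (A,merge)→900 …(+2); best=480 via (C,nl_idx)
  {ABC}: card=20; try (B,nl_idx)→980, (C,hash)→1660, (C,nl_idx)→1960, (B,merge)→2700, (C,merge)→2960, (A,hash)→3040 …(+6); best=980 via (B,nl_idx)

980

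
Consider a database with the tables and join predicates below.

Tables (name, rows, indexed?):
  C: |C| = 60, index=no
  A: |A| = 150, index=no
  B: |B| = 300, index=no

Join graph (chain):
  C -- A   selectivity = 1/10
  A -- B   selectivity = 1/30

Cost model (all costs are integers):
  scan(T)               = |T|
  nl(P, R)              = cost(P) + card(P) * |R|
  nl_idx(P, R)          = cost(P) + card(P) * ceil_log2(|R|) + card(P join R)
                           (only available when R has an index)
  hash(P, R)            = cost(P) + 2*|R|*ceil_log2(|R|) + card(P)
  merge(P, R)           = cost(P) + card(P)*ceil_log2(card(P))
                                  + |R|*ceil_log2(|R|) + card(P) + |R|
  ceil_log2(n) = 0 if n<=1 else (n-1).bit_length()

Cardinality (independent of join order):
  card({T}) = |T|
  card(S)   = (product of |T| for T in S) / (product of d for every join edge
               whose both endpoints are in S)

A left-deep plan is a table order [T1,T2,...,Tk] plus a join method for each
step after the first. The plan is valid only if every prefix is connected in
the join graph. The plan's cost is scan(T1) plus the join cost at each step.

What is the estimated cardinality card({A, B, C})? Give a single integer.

Tables in S: A(150), B(300), C(60)
Edges inside S: C-A(d=10), A-B(d=30)
numerator = 150 * 300 * 60 = 2700000
denominator = 10 * 30 = 300
card(S) = 2700000 / 300 = 9000

9000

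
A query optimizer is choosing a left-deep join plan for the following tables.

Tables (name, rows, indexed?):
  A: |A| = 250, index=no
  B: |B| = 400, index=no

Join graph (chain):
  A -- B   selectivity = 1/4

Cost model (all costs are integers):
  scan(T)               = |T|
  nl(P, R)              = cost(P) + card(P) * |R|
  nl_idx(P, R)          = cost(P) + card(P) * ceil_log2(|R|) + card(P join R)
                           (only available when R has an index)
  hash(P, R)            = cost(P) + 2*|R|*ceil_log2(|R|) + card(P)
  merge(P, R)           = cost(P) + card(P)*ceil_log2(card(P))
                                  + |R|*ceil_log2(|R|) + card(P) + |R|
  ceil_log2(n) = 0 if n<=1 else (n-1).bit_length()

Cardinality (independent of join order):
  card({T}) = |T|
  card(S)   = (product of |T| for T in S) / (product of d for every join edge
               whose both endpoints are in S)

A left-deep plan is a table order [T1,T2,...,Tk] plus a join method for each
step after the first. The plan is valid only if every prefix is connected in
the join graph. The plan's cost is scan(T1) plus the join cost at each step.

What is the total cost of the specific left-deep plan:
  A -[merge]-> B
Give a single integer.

6500

step 1: scan A: cost=250, card=250
step 2: join B via merge
    card(P join B) = 250*400/(4) = 25000
    cost = 250 + 250*8 + 400*9 + 250 + 400 = 6500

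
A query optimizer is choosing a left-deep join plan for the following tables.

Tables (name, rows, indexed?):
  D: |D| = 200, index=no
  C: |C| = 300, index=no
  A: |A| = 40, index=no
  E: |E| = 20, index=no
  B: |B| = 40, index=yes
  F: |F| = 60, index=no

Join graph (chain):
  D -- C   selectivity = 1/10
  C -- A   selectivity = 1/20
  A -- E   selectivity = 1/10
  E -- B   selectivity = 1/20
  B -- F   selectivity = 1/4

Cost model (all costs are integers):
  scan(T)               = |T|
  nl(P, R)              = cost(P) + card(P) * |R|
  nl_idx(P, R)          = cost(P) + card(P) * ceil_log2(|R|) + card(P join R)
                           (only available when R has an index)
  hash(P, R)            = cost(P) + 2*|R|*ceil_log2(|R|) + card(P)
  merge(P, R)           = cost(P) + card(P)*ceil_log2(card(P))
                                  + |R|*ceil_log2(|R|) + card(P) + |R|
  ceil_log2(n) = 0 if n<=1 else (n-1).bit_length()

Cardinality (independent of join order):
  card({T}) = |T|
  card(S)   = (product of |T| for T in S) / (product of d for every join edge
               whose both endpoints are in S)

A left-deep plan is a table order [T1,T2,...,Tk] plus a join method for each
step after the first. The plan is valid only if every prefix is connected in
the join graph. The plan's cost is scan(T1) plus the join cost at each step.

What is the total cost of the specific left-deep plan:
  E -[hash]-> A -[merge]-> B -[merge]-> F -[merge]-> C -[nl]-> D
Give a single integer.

7237500

step 1: scan E: cost=20, card=20
step 2: join A via hash
    card(P join A) = 20*40/(10) = 80
    cost = 20 + 2*40*6 + 20 = 520
step 3: join B via merge
    card(P join B) = 80*40/(20) = 160
    cost = 520 + 80*7 + 40*6 + 80 + 40 = 1440
step 4: join F via merge
    card(P join F) = 160*60/(4) = 2400
    cost = 1440 + 160*8 + 60*6 + 160 + 60 = 3300
step 5: join C via merge
    card(P join C) = 2400*300/(20) = 36000
    cost = 3300 + 2400*12 + 300*9 + 2400 + 300 = 37500
step 6: join D via nl
    card(P join D) = 36000*200/(10) = 720000
    cost = 37500 + 36000*200 = 7237500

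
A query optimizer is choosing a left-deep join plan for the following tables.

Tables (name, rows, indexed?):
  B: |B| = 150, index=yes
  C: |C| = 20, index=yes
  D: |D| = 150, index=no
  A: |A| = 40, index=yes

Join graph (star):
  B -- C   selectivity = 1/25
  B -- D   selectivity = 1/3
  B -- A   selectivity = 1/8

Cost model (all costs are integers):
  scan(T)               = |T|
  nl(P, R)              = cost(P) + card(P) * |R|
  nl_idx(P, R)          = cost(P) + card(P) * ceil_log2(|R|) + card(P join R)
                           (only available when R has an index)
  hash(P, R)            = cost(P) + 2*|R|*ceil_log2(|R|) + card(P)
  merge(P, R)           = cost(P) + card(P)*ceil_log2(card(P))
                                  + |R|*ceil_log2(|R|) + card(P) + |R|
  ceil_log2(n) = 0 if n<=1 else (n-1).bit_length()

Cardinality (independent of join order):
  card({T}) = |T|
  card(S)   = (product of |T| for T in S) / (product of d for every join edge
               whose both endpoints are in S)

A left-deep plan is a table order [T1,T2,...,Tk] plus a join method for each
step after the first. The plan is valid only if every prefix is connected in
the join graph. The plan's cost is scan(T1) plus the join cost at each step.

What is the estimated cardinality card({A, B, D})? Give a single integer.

37500

Tables in S: A(40), B(150), D(150)
Edges inside S: B-D(d=3), B-A(d=8)
numerator = 40 * 150 * 150 = 900000
denominator = 3 * 8 = 24
card(S) = 900000 / 24 = 37500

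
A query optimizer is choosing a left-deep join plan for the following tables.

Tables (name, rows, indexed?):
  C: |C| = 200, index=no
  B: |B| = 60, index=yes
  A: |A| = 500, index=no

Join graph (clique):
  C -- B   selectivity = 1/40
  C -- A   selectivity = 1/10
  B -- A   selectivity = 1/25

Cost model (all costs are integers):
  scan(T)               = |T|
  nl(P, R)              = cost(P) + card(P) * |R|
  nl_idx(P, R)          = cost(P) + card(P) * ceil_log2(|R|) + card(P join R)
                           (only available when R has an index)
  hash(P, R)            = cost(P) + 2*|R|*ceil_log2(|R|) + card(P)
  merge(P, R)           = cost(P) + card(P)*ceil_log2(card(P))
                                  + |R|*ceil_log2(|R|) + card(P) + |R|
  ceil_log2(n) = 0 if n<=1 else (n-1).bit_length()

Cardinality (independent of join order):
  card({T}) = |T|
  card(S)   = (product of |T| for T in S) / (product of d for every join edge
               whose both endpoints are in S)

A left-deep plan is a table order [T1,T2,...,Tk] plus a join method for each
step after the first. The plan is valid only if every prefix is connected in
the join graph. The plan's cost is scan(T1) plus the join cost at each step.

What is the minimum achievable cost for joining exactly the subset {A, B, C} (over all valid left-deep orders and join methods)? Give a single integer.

Selinger DP over subsets of {A,B,C}:
  {C}: scan cost=200, card=200
  {B}: scan cost=60, card=60
  {A}: scan cost=500, card=500
  {BC}: card=300; try (B,hash)→1120, (B,nl_idx)→1700, (C,merge)→2280, (B,merge)→2420, (C,hash)→3320, (C,nl)→12060 …(+1); best=1120 via (B,hash)
  {AC}: card=10000; try (C,hash)→4200, (A,merge)→7000, (C,merge)→7300, (A,hash)→9400, (A,nl)→100200, (C,nl)→100500; best=4200 via (C,hash)
  {AB}: card=1200; try (B,hash)→1720, (B,nl_idx)→4700, (A,merge)→5480, (B,merge)→5920, (A,hash)→9120, (A,nl)→30060 …(+1); best=1720 via (B,hash)
  {ABC}: card=600; try (C,hash)→6120, (A,merge)→9120, (A,hash)→10420, (B,hash)→14920, (C,merge)→17920, (B,nl_idx)→64800 …(+4); best=6120 via (C,hash)

6120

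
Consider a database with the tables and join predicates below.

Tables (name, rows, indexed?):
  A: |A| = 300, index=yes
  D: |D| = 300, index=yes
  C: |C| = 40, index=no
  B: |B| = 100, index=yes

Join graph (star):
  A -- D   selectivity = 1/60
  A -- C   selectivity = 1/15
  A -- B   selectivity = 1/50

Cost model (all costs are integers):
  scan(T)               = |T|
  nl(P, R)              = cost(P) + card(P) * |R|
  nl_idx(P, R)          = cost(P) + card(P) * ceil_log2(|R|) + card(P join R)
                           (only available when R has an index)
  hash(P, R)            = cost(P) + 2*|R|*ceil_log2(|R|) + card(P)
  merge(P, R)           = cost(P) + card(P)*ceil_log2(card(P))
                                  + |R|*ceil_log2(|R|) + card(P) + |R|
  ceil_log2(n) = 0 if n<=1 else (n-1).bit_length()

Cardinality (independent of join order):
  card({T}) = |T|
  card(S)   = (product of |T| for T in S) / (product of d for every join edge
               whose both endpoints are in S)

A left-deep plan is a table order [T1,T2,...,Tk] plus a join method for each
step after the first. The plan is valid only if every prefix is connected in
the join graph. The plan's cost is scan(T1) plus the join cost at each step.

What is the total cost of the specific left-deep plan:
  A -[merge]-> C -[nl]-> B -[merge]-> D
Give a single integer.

105780

step 1: scan A: cost=300, card=300
step 2: join C via merge
    card(P join C) = 300*40/(15) = 800
    cost = 300 + 300*9 + 40*6 + 300 + 40 = 3580
step 3: join B via nl
    card(P join B) = 800*100/(50) = 1600
    cost = 3580 + 800*100 = 83580
step 4: join D via merge
    card(P join D) = 1600*300/(60) = 8000
    cost = 83580 + 1600*11 + 300*9 + 1600 + 300 = 105780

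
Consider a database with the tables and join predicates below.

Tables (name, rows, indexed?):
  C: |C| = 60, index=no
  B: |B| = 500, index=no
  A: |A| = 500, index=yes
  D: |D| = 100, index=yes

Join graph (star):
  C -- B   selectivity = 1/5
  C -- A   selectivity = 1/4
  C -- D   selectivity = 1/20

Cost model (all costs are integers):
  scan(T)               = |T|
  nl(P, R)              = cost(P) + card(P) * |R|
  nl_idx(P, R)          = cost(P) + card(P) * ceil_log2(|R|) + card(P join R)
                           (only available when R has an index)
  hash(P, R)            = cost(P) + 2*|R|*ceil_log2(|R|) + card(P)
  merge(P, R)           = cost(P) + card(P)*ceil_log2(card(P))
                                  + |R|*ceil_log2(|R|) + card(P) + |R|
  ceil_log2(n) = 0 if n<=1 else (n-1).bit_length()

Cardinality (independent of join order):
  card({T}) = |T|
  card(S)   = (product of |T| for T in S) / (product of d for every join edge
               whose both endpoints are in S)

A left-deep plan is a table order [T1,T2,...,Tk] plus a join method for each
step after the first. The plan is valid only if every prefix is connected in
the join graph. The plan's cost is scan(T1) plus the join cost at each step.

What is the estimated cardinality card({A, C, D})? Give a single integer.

37500

Tables in S: A(500), C(60), D(100)
Edges inside S: C-A(d=4), C-D(d=20)
numerator = 500 * 60 * 100 = 3000000
denominator = 4 * 20 = 80
card(S) = 3000000 / 80 = 37500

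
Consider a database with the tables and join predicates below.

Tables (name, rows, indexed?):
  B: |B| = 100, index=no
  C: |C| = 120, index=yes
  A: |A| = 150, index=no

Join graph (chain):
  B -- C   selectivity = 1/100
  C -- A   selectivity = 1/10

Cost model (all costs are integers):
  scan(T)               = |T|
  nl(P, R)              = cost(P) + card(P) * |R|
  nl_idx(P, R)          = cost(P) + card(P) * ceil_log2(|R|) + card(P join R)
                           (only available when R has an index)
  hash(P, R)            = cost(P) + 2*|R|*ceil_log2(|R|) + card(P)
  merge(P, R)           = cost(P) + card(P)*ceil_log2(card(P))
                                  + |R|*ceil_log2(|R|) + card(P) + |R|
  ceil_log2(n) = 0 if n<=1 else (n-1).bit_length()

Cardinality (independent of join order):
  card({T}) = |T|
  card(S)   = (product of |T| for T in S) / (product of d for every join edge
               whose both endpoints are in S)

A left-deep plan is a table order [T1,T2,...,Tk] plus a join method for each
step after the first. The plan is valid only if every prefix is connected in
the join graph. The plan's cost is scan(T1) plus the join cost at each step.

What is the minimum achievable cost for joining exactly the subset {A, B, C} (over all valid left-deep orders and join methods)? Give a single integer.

Selinger DP over subsets of {A,B,C}:
  {B}: scan cost=100, card=100
  {C}: scan cost=120, card=120
  {A}: scan cost=150, card=150
  {BC}: card=120; try (C,nl_idx)→920, (B,hash)→1640, (C,merge)→1860, (C,hash)→1880, (B,merge)→1880, (C,nl)→12100 …(+1); best=920 via (C,nl_idx)
  {AC}: card=1800; try (C,hash)→1980, (A,merge)→2430, (C,merge)→2460, (A,hash)→2640, (C,nl_idx)→3000, (A,nl)→18120 …(+1); best=1980 via (C,hash)
  {ABC}: card=1800; try (A,merge)→3230, (A,hash)→3440, (B,hash)→5180, (A,nl)→18920, (B,merge)→24380, (B,nl)→181980; best=3230 via (A,merge)

3230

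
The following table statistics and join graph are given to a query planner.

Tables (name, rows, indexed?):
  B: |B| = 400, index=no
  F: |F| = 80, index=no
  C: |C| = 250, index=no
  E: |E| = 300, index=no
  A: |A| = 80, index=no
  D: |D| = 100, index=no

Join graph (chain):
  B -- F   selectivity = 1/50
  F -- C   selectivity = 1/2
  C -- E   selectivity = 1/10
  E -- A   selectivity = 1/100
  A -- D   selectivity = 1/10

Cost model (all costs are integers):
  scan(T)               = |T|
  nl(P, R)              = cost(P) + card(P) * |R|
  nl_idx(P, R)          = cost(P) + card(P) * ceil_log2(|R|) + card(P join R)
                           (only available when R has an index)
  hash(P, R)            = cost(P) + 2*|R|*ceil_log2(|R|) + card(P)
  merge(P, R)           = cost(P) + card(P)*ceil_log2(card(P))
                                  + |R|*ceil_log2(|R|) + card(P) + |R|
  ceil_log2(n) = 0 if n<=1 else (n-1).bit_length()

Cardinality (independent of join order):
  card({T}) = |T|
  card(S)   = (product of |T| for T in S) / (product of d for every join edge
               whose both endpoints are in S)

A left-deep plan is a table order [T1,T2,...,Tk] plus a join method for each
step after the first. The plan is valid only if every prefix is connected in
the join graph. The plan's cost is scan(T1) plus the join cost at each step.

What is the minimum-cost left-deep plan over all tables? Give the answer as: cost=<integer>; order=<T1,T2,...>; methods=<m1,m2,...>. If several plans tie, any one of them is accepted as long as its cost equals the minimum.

Selinger DP (subsets sized 1..n):
  {B}: scan cost=400, card=400
  {F}: scan cost=80, card=80
  {C}: scan cost=250, card=250
  {E}: scan cost=300, card=300
  {A}: scan cost=80, card=80
  {D}: scan cost=100, card=100
  {BF}: card=640; try (F,hash)→1920, (B,merge)→4720, (F,merge)→5040, (B,hash)→7360, (B,nl)→32080, (F,nl)→32400; best=1920 via (F,hash)
  {CF}: card=10000; try (F,hash)→1620, (C,merge)→2970, (F,merge)→3140, (C,hash)→4160, (C,nl)→20080, (F,nl)→20250; best=1620 via (F,hash)
  {CE}: card=7500; try (C,hash)→4600, (E,merge)→5500, (C,merge)→5550, (E,hash)→5900, (E,nl)→75250, (C,nl)→75300; best=4600 via (C,hash)
  {AE}: card=240; try (A,hash)→1720, (E,merge)→3720, (A,merge)→3940, (E,hash)→5560, (E,nl)→24080, (A,nl)→24300; best=1720 via (A,hash)
  {AD}: card=800; try (A,hash)→1320, (D,merge)→1520, (A,merge)→1540, (D,hash)→1560, (D,nl)→8080, (A,nl)→8100; best=1320 via (A,hash)
  {BCF}: card=80000; try (C,hash)→6560, (C,merge)→11210, (B,hash)→18820, (B,merge)→155620, (C,nl)→161920, (B,nl)→4001620; best=6560 via (C,hash)
  {CEF}: card=300000; try (F,hash)→13220, (E,hash)→17020, (F,merge)→110240, (E,merge)→154620, (F,nl)→604600, (E,nl)→3001620; best=13220 via (F,hash)
  {ACE}: card=6000; try (C,hash)→5960, (C,merge)→6130, (A,hash)→13220, (C,nl)→61720, (A,merge)→110240, (A,nl)→604600; best=5960 via (C,hash)
  {ADE}: card=2400; try (D,hash)→3360, (D,merge)→4680, (E,hash)→7520, (E,merge)→13120, (D,nl)→25720, (E,nl)→241320; best=3360 via (D,hash)
  {BCEF}: card=2400000; try (E,hash)→91960, (B,hash)→320420, (E,merge)→1449560, (B,merge)→6017220, (E,nl)→24006560, (B,nl)→120013220; best=91960 via (E,hash)
  {ACEF}: card=240000; try (F,hash)→13080, (F,merge)→90600, (A,hash)→314340, (F,nl)→485960, (A,merge)→6013860, (A,nl)→24013220; best=13080 via (F,hash)
  {ACDE}: card=60000; try (C,hash)→9760, (D,hash)→13360, (C,merge)→36810, (D,merge)→90760, (C,nl)→603360, (D,nl)→605960; best=9760 via (C,hash)
  {ABCEF}: card=1920000; try (B,hash)→260280, (A,hash)→2493080, (B,merge)→4577080, (A,merge)→55292600, (B,nl)→96013080, (A,nl)→192091960; best=260280 via (B,hash)
  {ACDEF}: card=2400000; try (F,hash)→70880, (D,hash)→254480, (F,merge)→1030400, (D,merge)→4573880, (F,nl)→4809760, (D,nl)→24013080; best=70880 via (F,hash)
  {ABCDEF}: card=19200000; try (D,hash)→2181680, (B,hash)→2478080, (D,merge)→42501080, (B,merge)→55274880, (D,nl)→192260280, (B,nl)→960070880; best=2181680 via (D,hash)

cost=2181680; order=E,A,C,F,B,D; methods=hash,hash,hash,hash,hash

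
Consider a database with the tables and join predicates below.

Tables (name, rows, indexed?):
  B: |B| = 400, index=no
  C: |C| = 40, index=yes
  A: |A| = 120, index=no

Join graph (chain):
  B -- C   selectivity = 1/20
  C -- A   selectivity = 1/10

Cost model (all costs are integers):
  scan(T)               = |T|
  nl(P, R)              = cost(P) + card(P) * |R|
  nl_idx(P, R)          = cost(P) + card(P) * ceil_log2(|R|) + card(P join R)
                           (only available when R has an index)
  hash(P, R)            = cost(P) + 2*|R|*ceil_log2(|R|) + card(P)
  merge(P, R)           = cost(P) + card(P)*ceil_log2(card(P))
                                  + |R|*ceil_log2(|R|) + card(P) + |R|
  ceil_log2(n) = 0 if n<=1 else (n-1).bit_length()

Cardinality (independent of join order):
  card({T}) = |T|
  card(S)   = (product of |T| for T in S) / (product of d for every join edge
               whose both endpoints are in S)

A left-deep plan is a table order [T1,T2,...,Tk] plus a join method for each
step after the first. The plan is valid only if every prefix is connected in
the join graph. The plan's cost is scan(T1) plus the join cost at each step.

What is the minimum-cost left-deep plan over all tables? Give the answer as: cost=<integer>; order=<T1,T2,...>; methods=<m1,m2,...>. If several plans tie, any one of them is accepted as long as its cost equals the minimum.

cost=3760; order=B,C,A; methods=hash,hash

Selinger DP (subsets sized 1..n):
  {B}: scan cost=400, card=400
  {C}: scan cost=40, card=40
  {A}: scan cost=120, card=120
  {BC}: card=800; try (C,hash)→1280, (C,nl_idx)→3600, (B,merge)→4320, (C,merge)→4680, (B,hash)→7280, (B,nl)→16040 …(+1); best=1280 via (C,hash)
  {AC}: card=480; try (C,hash)→720, (A,merge)→1280, (C,nl_idx)→1320, (C,merge)→1360, (A,hash)→1760, (A,nl)→4840 …(+1); best=720 via (C,hash)
  {ABC}: card=9600; try (A,hash)→3760, (B,hash)→8400, (B,merge)→9520, (A,merge)→11040, (A,nl)→97280, (B,nl)→192720; best=3760 via (A,hash)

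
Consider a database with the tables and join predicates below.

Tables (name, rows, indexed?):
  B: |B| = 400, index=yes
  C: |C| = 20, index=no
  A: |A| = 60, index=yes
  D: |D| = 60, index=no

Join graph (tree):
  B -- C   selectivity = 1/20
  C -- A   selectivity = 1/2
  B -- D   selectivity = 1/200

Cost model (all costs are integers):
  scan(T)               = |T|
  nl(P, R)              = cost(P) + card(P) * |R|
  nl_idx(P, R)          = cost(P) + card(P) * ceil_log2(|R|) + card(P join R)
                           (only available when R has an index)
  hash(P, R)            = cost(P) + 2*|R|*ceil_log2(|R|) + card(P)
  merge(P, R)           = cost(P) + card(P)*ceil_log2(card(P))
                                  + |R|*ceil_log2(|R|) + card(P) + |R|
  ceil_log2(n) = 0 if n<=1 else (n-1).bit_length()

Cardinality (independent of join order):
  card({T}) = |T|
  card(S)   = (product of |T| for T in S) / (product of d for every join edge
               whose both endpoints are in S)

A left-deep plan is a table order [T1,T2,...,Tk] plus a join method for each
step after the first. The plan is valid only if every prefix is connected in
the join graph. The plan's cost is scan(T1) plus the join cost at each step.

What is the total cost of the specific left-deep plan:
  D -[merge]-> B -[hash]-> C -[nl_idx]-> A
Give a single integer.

step 1: scan D: cost=60, card=60
step 2: join B via merge
    card(P join B) = 60*400/(200) = 120
    cost = 60 + 60*6 + 400*9 + 60 + 400 = 4480
step 3: join C via hash
    card(P join C) = 120*20/(20) = 120
    cost = 4480 + 2*20*5 + 120 = 4800
step 4: join A via nl_idx
    card(P join A) = 120*60/(2) = 3600
    cost = 4800 + 120*6 + 3600 = 9120

9120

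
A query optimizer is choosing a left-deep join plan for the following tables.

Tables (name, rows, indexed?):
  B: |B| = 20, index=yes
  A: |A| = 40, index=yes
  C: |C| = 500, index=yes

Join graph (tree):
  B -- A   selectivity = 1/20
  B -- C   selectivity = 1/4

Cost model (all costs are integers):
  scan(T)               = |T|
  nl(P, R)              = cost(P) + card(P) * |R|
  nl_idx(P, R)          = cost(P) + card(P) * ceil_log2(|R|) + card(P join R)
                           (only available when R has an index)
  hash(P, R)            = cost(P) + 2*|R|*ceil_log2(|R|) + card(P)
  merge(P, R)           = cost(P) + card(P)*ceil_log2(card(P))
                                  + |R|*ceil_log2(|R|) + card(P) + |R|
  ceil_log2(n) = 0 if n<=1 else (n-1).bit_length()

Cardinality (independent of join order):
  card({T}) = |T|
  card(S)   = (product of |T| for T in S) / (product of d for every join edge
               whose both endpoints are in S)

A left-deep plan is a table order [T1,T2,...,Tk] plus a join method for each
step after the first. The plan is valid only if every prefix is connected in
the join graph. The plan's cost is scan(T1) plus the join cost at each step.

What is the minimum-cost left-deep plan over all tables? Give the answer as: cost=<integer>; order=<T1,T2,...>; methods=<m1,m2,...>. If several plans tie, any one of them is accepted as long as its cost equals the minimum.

cost=4180; order=C,B,A; methods=hash,hash

Selinger DP (subsets sized 1..n):
  {B}: scan cost=20, card=20
  {A}: scan cost=40, card=40
  {C}: scan cost=500, card=500
  {AB}: card=40; try (A,nl_idx)→180, (B,hash)→280, (B,nl_idx)→280, (A,merge)→420, (B,merge)→440, (A,hash)→520 …(+2); best=180 via (A,nl_idx)
  {BC}: card=2500; try (B,hash)→1200, (C,nl_idx)→2700, (C,merge)→5140, (B,nl_idx)→5500, (B,merge)→5620, (C,hash)→9040 …(+2); best=1200 via (B,hash)
  {ABC}: card=5000; try (A,hash)→4180, (C,merge)→5460, (C,nl_idx)→5540, (C,hash)→9220, (C,nl)→20180, (A,nl_idx)→21200 …(+2); best=4180 via (A,hash)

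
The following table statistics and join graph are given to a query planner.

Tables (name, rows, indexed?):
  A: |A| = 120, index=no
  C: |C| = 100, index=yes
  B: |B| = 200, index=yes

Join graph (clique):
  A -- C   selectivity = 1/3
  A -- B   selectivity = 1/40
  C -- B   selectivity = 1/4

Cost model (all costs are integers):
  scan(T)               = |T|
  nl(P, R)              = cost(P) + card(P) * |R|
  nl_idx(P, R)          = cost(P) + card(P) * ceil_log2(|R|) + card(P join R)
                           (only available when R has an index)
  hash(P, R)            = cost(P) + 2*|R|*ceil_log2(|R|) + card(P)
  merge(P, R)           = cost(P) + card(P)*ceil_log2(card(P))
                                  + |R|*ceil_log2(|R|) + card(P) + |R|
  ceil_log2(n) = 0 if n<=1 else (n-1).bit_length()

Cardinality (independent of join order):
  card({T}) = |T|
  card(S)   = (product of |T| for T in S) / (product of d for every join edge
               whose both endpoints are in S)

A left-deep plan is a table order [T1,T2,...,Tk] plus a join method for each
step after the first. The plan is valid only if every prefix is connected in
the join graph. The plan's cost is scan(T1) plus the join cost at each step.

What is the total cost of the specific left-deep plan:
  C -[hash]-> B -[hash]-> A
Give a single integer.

10080

step 1: scan C: cost=100, card=100
step 2: join B via hash
    card(P join B) = 100*200/(4) = 5000
    cost = 100 + 2*200*8 + 100 = 3400
step 3: join A via hash
    card(P join A) = 5000*120/(3*40) = 5000
    cost = 3400 + 2*120*7 + 5000 = 10080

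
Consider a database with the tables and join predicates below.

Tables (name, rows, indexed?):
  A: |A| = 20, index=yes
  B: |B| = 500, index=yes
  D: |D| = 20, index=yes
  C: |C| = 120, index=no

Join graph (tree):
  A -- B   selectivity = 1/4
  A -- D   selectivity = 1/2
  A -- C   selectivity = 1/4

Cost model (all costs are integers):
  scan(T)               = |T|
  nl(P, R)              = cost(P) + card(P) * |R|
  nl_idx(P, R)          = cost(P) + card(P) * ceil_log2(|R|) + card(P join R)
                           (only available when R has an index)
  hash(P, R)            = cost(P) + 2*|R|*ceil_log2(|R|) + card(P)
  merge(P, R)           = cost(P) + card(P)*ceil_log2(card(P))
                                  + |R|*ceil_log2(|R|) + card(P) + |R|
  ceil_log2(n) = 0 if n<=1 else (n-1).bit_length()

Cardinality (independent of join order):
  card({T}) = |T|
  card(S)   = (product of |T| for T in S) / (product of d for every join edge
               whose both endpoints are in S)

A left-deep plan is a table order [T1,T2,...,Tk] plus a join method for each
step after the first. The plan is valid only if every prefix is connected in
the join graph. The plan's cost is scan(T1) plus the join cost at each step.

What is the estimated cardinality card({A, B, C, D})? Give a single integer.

750000

Tables in S: A(20), B(500), C(120), D(20)
Edges inside S: A-B(d=4), A-D(d=2), A-C(d=4)
numerator = 20 * 500 * 120 * 20 = 24000000
denominator = 4 * 2 * 4 = 32
card(S) = 24000000 / 32 = 750000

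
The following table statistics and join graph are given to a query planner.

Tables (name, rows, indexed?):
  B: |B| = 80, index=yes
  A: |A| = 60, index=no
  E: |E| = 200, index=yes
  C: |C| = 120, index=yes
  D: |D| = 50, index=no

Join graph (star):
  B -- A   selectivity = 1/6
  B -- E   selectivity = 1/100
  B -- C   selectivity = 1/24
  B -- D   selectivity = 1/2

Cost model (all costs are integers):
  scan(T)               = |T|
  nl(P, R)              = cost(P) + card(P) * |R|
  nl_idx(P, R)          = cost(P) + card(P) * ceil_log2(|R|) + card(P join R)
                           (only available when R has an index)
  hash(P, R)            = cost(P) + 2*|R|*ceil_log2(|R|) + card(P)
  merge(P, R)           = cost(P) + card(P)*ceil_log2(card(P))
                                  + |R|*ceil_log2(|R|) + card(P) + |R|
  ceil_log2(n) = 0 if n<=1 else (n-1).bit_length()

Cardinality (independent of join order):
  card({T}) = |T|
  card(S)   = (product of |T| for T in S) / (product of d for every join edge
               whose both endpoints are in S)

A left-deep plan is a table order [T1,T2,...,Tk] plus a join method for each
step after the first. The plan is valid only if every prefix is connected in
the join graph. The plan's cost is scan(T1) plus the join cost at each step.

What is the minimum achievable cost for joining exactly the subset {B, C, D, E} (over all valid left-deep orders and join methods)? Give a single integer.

Selinger DP over subsets of {B,C,D,E}:
  {B}: scan cost=80, card=80
  {E}: scan cost=200, card=200
  {C}: scan cost=120, card=120
  {D}: scan cost=50, card=50
  {BE}: card=160; try (E,nl_idx)→880, (B,hash)→1520, (B,nl_idx)→1760, (E,merge)→2520, (B,merge)→2640, (E,hash)→3360 …(+2); best=880 via (E,nl_idx)
  {BC}: card=400; try (C,nl_idx)→1040, (B,hash)→1360, (B,nl_idx)→1360, (C,merge)→1680, (B,merge)→1720, (C,hash)→1840 …(+2); best=1040 via (C,nl_idx)
  {BD}: card=2000; try (D,hash)→760, (B,merge)→1040, (D,merge)→1070, (B,hash)→1220, (B,nl_idx)→2400, (B,nl)→4050 …(+1); best=760 via (D,hash)
  {BCE}: card=800; try (C,hash)→2720, (C,nl_idx)→2800, (C,merge)→3280, (E,hash)→4640, (E,nl_idx)→5040, (E,merge)→6840 …(+2); best=2720 via (C,hash)
  {BDE}: card=4000; try (D,hash)→1640, (D,merge)→2670, (E,hash)→5960, (D,nl)→8880, (E,nl_idx)→20760, (E,merge)→26560 …(+1); best=1640 via (D,hash)
  {BCD}: card=10000; try (D,hash)→2040, (C,hash)→4440, (D,merge)→5390, (D,nl)→21040, (C,nl_idx)→24760, (C,merge)→25720 …(+1); best=2040 via (D,hash)
  {BCDE}: card=20000; try (D,hash)→4120, (C,hash)→7320, (D,merge)→11870, (E,hash)→15240, (D,nl)→42720, (C,nl_idx)→49640 …(+5); best=4120 via (D,hash)

4120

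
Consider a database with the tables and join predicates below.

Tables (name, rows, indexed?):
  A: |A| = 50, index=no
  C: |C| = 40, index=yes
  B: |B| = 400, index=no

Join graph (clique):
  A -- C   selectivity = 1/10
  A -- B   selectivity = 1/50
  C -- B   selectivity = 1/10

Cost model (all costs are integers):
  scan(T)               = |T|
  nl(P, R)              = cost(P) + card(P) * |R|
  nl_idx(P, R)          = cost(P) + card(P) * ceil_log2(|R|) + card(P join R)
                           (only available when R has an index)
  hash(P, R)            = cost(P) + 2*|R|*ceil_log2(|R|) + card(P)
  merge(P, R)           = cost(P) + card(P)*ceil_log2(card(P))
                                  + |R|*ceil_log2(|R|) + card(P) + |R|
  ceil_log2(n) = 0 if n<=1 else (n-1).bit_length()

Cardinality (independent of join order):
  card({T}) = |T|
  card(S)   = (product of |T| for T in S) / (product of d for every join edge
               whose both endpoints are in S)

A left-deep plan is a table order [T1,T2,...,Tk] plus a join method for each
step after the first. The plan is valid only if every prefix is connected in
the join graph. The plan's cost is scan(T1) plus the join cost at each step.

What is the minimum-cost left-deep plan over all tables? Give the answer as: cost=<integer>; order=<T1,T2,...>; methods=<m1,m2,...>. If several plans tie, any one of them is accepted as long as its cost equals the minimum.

Selinger DP (subsets sized 1..n):
  {A}: scan cost=50, card=50
  {C}: scan cost=40, card=40
  {B}: scan cost=400, card=400
  {AC}: card=200; try (C,nl_idx)→550, (C,hash)→580, (A,merge)→670, (C,merge)→680, (A,hash)→680, (A,nl)→2040 …(+1); best=550 via (C,nl_idx)
  {AB}: card=400; try (A,hash)→1400, (B,merge)→4400, (A,merge)→4750, (B,hash)→7300, (B,nl)→20050, (A,nl)→20400; best=1400 via (A,hash)
  {BC}: card=1600; try (C,hash)→1280, (B,merge)→4320, (C,nl_idx)→4400, (C,merge)→4680, (B,hash)→7280, (B,nl)→16040 …(+1); best=1280 via (C,hash)
  {ABC}: card=160; try (C,hash)→2280, (A,hash)→3480, (C,nl_idx)→3960, (C,merge)→5680, (B,merge)→6350, (B,hash)→7950 …(+4); best=2280 via (C,hash)

cost=2280; order=B,A,C; methods=hash,hash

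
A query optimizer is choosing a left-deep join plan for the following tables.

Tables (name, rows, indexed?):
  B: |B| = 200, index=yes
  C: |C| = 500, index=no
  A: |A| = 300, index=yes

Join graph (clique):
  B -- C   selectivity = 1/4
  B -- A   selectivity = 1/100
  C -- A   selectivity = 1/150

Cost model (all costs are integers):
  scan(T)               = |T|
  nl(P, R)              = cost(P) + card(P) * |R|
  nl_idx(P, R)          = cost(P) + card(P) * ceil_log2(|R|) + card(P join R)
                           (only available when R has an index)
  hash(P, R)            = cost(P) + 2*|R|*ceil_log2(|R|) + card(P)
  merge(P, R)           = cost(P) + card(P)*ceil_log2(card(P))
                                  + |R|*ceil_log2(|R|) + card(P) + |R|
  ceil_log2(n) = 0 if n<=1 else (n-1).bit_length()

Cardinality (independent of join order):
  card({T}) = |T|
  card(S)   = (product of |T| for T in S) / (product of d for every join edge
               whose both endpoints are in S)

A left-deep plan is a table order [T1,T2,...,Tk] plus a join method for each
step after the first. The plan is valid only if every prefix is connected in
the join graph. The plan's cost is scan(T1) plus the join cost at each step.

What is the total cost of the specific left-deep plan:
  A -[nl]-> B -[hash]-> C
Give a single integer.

step 1: scan A: cost=300, card=300
step 2: join B via nl
    card(P join B) = 300*200/(100) = 600
    cost = 300 + 300*200 = 60300
step 3: join C via hash
    card(P join C) = 600*500/(4*150) = 500
    cost = 60300 + 2*500*9 + 600 = 69900

69900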